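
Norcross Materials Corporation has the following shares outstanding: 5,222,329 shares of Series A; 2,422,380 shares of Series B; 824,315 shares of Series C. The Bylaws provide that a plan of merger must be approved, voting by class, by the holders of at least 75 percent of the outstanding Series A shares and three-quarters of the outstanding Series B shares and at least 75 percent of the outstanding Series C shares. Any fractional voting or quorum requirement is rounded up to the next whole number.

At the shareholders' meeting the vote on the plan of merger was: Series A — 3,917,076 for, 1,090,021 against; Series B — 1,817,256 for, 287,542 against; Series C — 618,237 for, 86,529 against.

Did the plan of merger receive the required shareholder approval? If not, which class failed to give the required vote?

Approved — every class gave the required vote.

Series A: 3/4 of 5222329 = 3916746.75, rounded up to 3916747; 3,916,747 required, 3,917,076 in favor — approved.
Series B: 3/4 of 2422380 = 1816785; 1,816,785 required, 1,817,256 in favor — approved.
Series C: 3/4 of 824315 = 618236.25, rounded up to 618237; 618,237 required, 618,237 in favor — approved.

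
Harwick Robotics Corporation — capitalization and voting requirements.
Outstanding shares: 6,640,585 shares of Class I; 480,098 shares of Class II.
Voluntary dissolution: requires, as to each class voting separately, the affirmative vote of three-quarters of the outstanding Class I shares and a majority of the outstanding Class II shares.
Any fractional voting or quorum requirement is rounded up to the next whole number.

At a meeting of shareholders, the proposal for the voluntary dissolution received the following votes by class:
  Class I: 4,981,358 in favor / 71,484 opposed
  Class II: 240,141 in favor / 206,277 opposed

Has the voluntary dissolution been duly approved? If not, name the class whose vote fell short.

Class I: 3/4 of 6640585 = 4980438.75, rounded up to 4980439; 4,980,439 required, 4,981,358 in favor — approved.
Class II: a majority of 480098 is 240050; 240,050 required, 240,141 in favor — approved.

Approved — every class gave the required vote.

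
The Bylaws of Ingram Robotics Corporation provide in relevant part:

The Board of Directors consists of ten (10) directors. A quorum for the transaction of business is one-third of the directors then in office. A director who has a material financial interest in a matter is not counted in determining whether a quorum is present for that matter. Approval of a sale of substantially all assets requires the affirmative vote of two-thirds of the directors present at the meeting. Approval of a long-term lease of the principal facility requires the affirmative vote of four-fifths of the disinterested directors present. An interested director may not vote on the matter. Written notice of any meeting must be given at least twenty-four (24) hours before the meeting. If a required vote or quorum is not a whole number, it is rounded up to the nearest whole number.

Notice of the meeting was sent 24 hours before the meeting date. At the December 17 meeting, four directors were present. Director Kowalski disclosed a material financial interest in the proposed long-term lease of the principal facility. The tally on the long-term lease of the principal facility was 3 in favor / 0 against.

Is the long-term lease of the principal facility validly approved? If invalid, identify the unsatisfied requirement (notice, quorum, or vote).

Invalid — quorum requirement not satisfied.

Notice: 24 hours given; 24 required (24 ≥ 24). Satisfied.
Quorum: 4 present, but the 1 interested director does not count, leaving 3. Quorum is 4. Not satisfied.
Vote: the long-term lease of the principal facility requires four-fifths of the disinterested directors present (4 − 1 = 3). 4/5 of 3 = 2.40, rounded up to 3, so 3 affirmative votes are needed; 3 voted in favor. Satisfied. (Moot — without a quorum no business can be validly transacted.)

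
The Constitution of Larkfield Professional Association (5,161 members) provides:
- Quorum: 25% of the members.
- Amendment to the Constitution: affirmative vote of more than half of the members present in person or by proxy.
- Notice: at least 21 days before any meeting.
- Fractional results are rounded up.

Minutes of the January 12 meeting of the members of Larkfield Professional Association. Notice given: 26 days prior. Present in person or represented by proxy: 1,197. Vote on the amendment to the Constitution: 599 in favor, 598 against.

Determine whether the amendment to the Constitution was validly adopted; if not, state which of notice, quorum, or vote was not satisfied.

Invalid — quorum requirement not satisfied.

Notice: 26 days given; 21 required. Satisfied.
Quorum: 25% of 5,161 = 1,290.25, rounded up to 1,291; 1,197 present. Not satisfied.
Vote: requires a majority of those present (1,197); a majority of 1197 is 599, so 599 needed; 599 in favor. Satisfied.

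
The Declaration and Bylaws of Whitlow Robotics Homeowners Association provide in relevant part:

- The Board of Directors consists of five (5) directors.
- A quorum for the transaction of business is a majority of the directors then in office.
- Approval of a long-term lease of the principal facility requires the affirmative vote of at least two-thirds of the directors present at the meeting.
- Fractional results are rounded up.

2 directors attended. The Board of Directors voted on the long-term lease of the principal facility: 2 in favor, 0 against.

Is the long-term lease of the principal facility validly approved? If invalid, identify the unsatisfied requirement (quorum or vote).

Quorum: 2 present; quorum is 3. Not satisfied.
Vote: the long-term lease of the principal facility requires two-thirds of the directors present (2). 2/3 of 2 = 1.33, rounded up to 2, so 2 affirmative votes are needed; 2 voted in favor. Satisfied. (Moot — without a quorum no business can be validly transacted.)

Invalid — quorum requirement not satisfied.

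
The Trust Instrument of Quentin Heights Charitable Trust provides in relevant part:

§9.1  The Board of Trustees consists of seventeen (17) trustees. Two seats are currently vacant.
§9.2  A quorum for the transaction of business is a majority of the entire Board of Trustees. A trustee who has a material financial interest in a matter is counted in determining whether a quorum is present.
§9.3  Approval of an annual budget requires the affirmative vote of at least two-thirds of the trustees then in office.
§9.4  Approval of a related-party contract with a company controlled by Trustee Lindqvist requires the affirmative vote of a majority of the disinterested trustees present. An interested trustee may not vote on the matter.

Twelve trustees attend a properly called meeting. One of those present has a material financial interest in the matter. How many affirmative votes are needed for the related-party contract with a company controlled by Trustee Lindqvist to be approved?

6

The related-party contract with a company controlled by Trustee Lindqvist requires a majority of the disinterested trustees present (12 − 1 = 11).
A majority of 11 is 6.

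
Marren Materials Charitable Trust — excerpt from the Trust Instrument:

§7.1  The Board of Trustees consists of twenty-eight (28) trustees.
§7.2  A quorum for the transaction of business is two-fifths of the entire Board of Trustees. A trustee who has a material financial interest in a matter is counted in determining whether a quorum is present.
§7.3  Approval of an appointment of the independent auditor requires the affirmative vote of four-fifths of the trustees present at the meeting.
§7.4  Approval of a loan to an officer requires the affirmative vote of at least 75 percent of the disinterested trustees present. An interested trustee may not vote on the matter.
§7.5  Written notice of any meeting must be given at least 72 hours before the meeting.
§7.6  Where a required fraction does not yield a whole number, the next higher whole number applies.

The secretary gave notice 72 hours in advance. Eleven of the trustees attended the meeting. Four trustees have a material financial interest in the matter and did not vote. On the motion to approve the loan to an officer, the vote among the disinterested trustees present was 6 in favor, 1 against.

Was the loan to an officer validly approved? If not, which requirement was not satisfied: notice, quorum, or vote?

Notice: 72 hours given; 72 required (72 ≥ 72). Satisfied.
Quorum: 11 present (interested trustees count toward quorum); quorum is 12. Not satisfied.
Vote: the loan to an officer requires three-fourths of the disinterested trustees present (11 − 4 = 7). 3/4 of 7 = 5.25, rounded up to 6, so 6 affirmative votes are needed; 6 voted in favor. Satisfied. (Moot — without a quorum no business can be validly transacted.)

Invalid — quorum requirement not satisfied.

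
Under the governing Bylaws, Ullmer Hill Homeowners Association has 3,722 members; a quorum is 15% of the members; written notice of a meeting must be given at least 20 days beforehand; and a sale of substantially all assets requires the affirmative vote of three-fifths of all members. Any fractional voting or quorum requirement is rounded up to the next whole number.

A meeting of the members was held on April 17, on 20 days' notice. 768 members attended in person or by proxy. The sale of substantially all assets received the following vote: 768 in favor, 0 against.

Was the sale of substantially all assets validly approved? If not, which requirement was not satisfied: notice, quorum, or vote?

Invalid — vote requirement not satisfied.

Notice: 20 days given; 20 required. Satisfied.
Quorum: 15% of 3,722 = 558.30, rounded up to 559; 768 present. Satisfied.
Vote: requires three-fifths of all members (3,722); 3/5 of 3722 = 2233.20, rounded up to 2234, so 2,234 needed; 768 in favor. Not satisfied.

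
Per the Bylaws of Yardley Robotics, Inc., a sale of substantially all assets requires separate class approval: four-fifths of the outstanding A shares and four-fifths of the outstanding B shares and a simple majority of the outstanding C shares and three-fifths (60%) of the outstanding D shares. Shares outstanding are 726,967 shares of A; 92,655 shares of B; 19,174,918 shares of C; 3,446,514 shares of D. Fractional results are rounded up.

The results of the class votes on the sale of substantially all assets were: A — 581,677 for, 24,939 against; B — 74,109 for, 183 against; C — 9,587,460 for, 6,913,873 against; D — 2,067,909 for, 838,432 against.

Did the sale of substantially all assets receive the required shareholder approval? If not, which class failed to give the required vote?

A: 4/5 of 726967 = 581573.60, rounded up to 581574; 581,574 required, 581,677 in favor — approved.
B: 4/5 of 92655 = 74124; 74,124 required, 74,109 in favor — not approved.
C: a majority of 19174918 is 9587460; 9,587,460 required, 9,587,460 in favor — approved.
D: 3/5 of 3446514 = 2067908.40, rounded up to 2067909; 2,067,909 required, 2,067,909 in favor — approved.

Not approved — the B shares did not give the required vote.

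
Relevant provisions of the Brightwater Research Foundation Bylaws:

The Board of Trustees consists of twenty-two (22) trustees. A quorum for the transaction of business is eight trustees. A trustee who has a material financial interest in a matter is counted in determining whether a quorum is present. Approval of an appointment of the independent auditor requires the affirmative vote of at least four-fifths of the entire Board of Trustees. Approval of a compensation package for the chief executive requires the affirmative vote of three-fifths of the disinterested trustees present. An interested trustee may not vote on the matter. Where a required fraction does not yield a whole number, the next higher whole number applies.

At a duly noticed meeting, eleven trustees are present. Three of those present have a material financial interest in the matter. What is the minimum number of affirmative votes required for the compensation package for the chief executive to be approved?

The compensation package for the chief executive requires three-fifths of the disinterested trustees present (11 − 3 = 8).
3/5 of 8 = 4.80, rounded up to 5.

5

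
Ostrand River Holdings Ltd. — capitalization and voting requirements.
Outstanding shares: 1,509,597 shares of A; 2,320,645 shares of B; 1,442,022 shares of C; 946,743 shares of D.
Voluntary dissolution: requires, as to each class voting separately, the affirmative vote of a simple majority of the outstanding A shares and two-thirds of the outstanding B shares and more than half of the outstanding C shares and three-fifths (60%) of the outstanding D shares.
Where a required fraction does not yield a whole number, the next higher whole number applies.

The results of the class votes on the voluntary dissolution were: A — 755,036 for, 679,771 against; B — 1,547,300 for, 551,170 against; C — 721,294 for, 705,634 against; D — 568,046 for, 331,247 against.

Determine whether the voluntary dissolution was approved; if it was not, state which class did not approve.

A: a majority of 1509597 is 754799; 754,799 required, 755,036 in favor — approved.
B: 2/3 of 2320645 = 1547096.67, rounded up to 1547097; 1,547,097 required, 1,547,300 in favor — approved.
C: a majority of 1442022 is 721012; 721,012 required, 721,294 in favor — approved.
D: 3/5 of 946743 = 568045.80, rounded up to 568046; 568,046 required, 568,046 in favor — approved.

Approved — every class gave the required vote.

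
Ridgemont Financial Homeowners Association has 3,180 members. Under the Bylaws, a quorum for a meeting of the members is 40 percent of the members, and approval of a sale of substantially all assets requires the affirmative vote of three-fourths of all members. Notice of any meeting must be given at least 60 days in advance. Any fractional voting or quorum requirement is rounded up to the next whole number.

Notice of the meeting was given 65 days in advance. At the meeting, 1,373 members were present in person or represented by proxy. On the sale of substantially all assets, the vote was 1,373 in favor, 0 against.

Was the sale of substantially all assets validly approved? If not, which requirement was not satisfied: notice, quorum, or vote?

Notice: 65 days given; 60 required. Satisfied.
Quorum: 40% of 3,180 = 1,272; 1,373 present. Satisfied.
Vote: requires three-fourths of all members (3,180); 3/4 of 3180 = 2385, so 2,385 needed; 1,373 in favor. Not satisfied.

Invalid — vote requirement not satisfied.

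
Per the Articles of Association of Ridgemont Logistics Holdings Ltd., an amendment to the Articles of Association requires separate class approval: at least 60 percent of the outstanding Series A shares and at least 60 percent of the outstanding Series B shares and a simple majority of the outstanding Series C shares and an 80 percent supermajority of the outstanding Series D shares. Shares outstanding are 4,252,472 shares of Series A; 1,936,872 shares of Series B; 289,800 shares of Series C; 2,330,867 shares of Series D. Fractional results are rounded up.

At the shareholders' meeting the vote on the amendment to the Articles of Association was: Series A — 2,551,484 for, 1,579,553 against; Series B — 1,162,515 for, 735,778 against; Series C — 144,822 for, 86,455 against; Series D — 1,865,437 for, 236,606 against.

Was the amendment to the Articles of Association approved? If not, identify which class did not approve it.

Not approved — the Series C shares did not give the required vote.

Series A: 3/5 of 4252472 = 2551483.20, rounded up to 2551484; 2,551,484 required, 2,551,484 in favor — approved.
Series B: 3/5 of 1936872 = 1162123.20, rounded up to 1162124; 1,162,124 required, 1,162,515 in favor — approved.
Series C: a majority of 289800 is 144901; 144,901 required, 144,822 in favor — not approved.
Series D: 4/5 of 2330867 = 1864693.60, rounded up to 1864694; 1,864,694 required, 1,865,437 in favor — approved.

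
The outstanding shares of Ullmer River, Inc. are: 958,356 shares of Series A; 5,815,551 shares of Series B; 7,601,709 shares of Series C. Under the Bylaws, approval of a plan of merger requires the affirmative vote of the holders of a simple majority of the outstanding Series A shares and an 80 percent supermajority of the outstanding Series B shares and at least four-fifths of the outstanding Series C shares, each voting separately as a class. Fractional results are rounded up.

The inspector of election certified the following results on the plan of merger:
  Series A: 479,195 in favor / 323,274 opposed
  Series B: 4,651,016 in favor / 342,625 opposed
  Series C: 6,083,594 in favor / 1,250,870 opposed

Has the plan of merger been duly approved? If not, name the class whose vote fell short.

Not approved — the Series B shares did not give the required vote.

Series A: a majority of 958356 is 479179; 479,179 required, 479,195 in favor — approved.
Series B: 4/5 of 5815551 = 4652440.80, rounded up to 4652441; 4,652,441 required, 4,651,016 in favor — not approved.
Series C: 4/5 of 7601709 = 6081367.20, rounded up to 6081368; 6,081,368 required, 6,083,594 in favor — approved.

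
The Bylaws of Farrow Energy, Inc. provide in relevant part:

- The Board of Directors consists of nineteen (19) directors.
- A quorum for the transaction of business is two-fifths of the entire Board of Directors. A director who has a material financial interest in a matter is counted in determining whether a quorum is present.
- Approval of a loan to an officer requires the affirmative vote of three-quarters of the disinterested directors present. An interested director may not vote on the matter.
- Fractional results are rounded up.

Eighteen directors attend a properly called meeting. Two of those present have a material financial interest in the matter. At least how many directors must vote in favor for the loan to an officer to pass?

12

The loan to an officer requires three-fourths of the disinterested directors present (18 − 2 = 16).
3/4 of 16 = 12.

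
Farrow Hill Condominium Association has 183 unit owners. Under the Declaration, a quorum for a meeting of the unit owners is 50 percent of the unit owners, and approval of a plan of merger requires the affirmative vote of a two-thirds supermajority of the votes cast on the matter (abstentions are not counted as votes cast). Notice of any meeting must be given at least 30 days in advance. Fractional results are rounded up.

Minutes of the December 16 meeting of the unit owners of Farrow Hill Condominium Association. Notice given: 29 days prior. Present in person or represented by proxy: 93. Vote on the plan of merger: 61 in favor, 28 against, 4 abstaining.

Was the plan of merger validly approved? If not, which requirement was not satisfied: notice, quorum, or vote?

Notice: 29 days given; 30 required. Not satisfied.
Quorum: 50% of 183 = 91.50, rounded up to 92; 93 present. Satisfied.
Vote: requires two-thirds of the votes cast (93 − 4 abstaining = 89); 2/3 of 89 = 59.33, rounded up to 60, so 60 needed; 61 in favor. Satisfied.

Invalid — notice requirement not satisfied.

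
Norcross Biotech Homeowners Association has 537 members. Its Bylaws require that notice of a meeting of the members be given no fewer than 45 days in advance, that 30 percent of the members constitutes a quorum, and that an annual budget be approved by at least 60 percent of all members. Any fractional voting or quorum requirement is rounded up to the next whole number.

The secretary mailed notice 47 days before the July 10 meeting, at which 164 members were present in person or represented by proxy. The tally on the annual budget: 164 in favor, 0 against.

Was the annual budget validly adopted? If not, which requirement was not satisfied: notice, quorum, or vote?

Invalid — vote requirement not satisfied.

Notice: 47 days given; 45 required. Satisfied.
Quorum: 30% of 537 = 161.10, rounded up to 162; 164 present. Satisfied.
Vote: requires three-fifths of all members (537); 3/5 of 537 = 322.20, rounded up to 323, so 323 needed; 164 in favor. Not satisfied.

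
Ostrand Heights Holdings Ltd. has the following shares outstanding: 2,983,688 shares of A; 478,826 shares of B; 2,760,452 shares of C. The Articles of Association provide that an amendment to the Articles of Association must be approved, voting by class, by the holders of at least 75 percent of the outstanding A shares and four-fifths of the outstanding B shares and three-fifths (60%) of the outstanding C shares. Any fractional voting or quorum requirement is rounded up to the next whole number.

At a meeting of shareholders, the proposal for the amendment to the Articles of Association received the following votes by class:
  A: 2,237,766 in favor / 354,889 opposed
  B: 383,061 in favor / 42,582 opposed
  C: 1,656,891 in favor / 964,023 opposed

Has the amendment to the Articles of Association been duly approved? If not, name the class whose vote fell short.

A: 3/4 of 2983688 = 2237766; 2,237,766 required, 2,237,766 in favor — approved.
B: 4/5 of 478826 = 383060.80, rounded up to 383061; 383,061 required, 383,061 in favor — approved.
C: 3/5 of 2760452 = 1656271.20, rounded up to 1656272; 1,656,272 required, 1,656,891 in favor — approved.

Approved — every class gave the required vote.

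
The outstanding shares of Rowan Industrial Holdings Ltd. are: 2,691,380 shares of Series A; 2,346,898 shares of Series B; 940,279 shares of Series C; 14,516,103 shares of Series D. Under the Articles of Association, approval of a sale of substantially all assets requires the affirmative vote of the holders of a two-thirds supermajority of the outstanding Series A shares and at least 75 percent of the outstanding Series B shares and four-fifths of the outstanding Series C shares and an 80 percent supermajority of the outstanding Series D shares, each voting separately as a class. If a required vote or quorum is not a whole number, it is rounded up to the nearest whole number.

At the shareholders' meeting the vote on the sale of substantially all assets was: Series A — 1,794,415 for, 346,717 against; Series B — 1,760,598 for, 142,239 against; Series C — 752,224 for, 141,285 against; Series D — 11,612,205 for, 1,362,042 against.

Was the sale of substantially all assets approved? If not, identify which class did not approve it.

Series A: 2/3 of 2691380 = 1794253.33, rounded up to 1794254; 1,794,254 required, 1,794,415 in favor — approved.
Series B: 3/4 of 2346898 = 1760173.50, rounded up to 1760174; 1,760,174 required, 1,760,598 in favor — approved.
Series C: 4/5 of 940279 = 752223.20, rounded up to 752224; 752,224 required, 752,224 in favor — approved.
Series D: 4/5 of 14516103 = 11612882.40, rounded up to 11612883; 11,612,883 required, 11,612,205 in favor — not approved.

Not approved — the Series D shares did not give the required vote.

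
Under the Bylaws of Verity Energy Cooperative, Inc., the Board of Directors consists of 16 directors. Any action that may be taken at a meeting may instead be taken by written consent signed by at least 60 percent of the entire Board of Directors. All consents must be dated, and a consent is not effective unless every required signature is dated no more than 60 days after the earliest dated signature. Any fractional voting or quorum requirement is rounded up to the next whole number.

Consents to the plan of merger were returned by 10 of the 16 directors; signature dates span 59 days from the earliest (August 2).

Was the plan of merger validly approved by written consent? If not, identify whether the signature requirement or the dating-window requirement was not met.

Effective — both the signature and dating-window requirements are satisfied.

Signatures required: at least 60 percent of 16 — 3/5 of 16 = 9.60, rounded up to 10, so 10 needed; 10 signed. Sufficient.
Dating window: the latest signature is 59 days after the earliest; the limit is 60 days. Within the window.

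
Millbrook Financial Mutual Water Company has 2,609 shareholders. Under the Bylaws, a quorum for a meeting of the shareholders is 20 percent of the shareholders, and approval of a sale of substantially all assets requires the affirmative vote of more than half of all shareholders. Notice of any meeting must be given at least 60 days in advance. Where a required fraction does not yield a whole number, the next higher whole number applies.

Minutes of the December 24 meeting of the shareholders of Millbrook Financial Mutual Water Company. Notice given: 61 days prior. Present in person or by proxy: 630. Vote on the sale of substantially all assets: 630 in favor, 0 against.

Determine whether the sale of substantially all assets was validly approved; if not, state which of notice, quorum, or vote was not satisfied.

Notice: 61 days given; 60 required. Satisfied.
Quorum: 20% of 2,609 = 521.80, rounded up to 522; 630 present. Satisfied.
Vote: requires a majority of all shareholders (2,609); a majority of 2609 is 1305, so 1,305 needed; 630 in favor. Not satisfied.

Invalid — vote requirement not satisfied.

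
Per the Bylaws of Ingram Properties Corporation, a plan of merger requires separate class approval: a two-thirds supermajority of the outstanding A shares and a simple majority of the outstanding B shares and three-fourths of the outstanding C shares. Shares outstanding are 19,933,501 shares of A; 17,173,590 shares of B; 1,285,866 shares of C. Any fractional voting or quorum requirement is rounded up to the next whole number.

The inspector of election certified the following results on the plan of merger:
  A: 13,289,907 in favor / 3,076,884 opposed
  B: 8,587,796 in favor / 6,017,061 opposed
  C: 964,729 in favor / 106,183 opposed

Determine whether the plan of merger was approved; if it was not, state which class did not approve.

Approved — every class gave the required vote.

A: 2/3 of 19933501 = 13289000.67, rounded up to 13289001; 13,289,001 required, 13,289,907 in favor — approved.
B: a majority of 17173590 is 8586796; 8,586,796 required, 8,587,796 in favor — approved.
C: 3/4 of 1285866 = 964399.50, rounded up to 964400; 964,400 required, 964,729 in favor — approved.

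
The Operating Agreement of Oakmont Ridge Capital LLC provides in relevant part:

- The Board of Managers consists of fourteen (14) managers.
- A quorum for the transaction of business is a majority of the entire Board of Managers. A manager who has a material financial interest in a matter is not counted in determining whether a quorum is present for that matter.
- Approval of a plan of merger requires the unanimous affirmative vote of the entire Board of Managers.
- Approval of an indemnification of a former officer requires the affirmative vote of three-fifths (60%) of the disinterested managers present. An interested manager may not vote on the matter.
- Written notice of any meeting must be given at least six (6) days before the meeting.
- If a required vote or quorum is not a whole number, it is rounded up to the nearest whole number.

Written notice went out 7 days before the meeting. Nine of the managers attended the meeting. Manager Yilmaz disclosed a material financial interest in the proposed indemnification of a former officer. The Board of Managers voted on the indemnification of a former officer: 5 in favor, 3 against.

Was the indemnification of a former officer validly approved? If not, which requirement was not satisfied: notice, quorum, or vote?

Notice: 7 days given; 6 required (7 ≥ 6). Satisfied.
Quorum: 9 present, but the 1 interested manager does not count, leaving 8. Quorum is 8. Satisfied.
Vote: the indemnification of a former officer requires three-fifths of the disinterested managers present (9 − 1 = 8). 3/5 of 8 = 4.80, rounded up to 5, so 5 affirmative votes are needed; 5 voted in favor. Satisfied.

Valid — all requirements satisfied.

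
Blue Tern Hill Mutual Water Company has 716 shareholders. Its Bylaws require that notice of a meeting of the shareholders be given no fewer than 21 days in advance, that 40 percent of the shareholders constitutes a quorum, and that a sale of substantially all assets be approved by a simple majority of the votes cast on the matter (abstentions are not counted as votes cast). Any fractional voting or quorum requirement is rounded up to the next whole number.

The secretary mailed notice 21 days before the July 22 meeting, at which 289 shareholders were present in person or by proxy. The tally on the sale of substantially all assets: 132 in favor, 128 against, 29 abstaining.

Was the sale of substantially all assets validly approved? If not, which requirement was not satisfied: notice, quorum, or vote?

Notice: 21 days given; 21 required. Satisfied.
Quorum: 40% of 716 = 286.40, rounded up to 287; 289 present. Satisfied.
Vote: requires a majority of the votes cast (289 − 29 abstaining = 260); a majority of 260 is 131, so 131 needed; 132 in favor. Satisfied.

Valid — all requirements satisfied.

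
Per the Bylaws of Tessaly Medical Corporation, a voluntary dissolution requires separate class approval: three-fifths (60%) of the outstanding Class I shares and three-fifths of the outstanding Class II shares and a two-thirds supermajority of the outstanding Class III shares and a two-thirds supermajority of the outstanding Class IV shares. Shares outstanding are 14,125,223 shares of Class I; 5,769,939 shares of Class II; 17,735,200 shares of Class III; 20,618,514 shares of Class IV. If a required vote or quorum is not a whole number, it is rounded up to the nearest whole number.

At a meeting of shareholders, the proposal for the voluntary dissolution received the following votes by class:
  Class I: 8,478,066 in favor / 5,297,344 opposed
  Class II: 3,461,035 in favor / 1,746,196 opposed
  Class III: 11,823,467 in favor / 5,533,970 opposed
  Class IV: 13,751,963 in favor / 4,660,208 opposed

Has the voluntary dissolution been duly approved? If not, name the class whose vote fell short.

Not approved — the Class II shares did not give the required vote.

Class I: 3/5 of 14125223 = 8475133.80, rounded up to 8475134; 8,475,134 required, 8,478,066 in favor — approved.
Class II: 3/5 of 5769939 = 3461963.40, rounded up to 3461964; 3,461,964 required, 3,461,035 in favor — not approved.
Class III: 2/3 of 17735200 = 11823466.67, rounded up to 11823467; 11,823,467 required, 11,823,467 in favor — approved.
Class IV: 2/3 of 20618514 = 13745676; 13,745,676 required, 13,751,963 in favor — approved.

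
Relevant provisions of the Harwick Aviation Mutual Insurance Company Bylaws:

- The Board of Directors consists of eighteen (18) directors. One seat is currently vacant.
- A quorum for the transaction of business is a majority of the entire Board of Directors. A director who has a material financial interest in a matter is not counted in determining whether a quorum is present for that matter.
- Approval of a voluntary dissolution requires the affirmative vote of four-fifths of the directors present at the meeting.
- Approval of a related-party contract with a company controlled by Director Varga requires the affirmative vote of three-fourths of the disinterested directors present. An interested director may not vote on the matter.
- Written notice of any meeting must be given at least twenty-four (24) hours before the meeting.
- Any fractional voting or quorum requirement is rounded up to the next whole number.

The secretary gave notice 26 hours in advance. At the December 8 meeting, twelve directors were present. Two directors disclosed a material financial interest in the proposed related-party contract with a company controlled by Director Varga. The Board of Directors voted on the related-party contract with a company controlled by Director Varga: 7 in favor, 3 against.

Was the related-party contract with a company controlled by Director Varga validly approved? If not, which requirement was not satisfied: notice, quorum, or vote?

Notice: 26 hours given; 24 required (26 ≥ 24). Satisfied.
Quorum: 12 present, but the 2 interested directors do not count, leaving 10. Quorum is 10. Satisfied.
Vote: the related-party contract with a company controlled by Director Varga requires three-fourths of the disinterested directors present (12 − 2 = 10). 3/4 of 10 = 7.50, rounded up to 8, so 8 affirmative votes are needed; 7 voted in favor. Not satisfied.

Invalid — vote requirement not satisfied.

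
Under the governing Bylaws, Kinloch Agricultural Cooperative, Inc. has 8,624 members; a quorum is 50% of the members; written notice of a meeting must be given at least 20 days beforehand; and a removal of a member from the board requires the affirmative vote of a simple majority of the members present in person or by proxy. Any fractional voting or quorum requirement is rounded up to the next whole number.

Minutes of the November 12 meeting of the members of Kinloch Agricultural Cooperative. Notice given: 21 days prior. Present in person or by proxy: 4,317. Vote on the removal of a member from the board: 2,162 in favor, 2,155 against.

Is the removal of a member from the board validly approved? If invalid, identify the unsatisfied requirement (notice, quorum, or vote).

Notice: 21 days given; 20 required. Satisfied.
Quorum: 50% of 8,624 = 4,312; 4,317 present. Satisfied.
Vote: requires a majority of those present (4,317); a majority of 4317 is 2159, so 2,159 needed; 2,162 in favor. Satisfied.

Valid — all requirements satisfied.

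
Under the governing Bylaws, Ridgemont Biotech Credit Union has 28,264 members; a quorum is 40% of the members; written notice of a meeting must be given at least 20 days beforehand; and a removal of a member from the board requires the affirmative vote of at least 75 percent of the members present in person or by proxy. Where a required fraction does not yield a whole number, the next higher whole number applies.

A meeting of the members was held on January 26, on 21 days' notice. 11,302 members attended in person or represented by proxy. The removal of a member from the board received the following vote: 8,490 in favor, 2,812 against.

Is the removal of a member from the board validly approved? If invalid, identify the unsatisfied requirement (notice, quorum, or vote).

Notice: 21 days given; 20 required. Satisfied.
Quorum: 40% of 28,264 = 11,305.60, rounded up to 11,306; 11,302 present. Not satisfied.
Vote: requires three-fourths of those present (11,302); 3/4 of 11302 = 8476.50, rounded up to 8477, so 8,477 needed; 8,490 in favor. Satisfied.

Invalid — quorum requirement not satisfied.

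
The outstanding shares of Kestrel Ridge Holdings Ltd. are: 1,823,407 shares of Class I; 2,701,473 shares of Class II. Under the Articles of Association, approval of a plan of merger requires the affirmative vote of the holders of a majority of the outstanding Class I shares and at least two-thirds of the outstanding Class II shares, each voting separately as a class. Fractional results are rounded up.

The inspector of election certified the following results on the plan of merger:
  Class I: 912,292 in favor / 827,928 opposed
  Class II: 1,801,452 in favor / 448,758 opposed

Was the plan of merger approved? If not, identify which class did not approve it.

Class I: a majority of 1823407 is 911704; 911,704 required, 912,292 in favor — approved.
Class II: 2/3 of 2701473 = 1800982; 1,800,982 required, 1,801,452 in favor — approved.

Approved — every class gave the required vote.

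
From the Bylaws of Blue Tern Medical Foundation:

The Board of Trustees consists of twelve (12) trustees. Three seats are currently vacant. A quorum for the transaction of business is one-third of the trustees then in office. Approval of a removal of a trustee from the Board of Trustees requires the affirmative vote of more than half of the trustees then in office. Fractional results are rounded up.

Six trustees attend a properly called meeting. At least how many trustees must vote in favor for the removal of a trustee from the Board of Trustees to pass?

5

The removal of a trustee from the Board of Trustees requires a majority of the trustees then in office (9).
A majority of 9 is 5.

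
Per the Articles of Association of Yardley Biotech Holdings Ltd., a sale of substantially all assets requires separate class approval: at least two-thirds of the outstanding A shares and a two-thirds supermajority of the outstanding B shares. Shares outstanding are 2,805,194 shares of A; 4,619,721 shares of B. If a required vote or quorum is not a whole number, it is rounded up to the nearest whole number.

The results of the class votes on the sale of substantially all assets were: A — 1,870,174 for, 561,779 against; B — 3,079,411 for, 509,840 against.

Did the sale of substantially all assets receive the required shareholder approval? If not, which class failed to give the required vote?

Not approved — the B shares did not give the required vote.

A: 2/3 of 2805194 = 1870129.33, rounded up to 1870130; 1,870,130 required, 1,870,174 in favor — approved.
B: 2/3 of 4619721 = 3079814; 3,079,814 required, 3,079,411 in favor — not approved.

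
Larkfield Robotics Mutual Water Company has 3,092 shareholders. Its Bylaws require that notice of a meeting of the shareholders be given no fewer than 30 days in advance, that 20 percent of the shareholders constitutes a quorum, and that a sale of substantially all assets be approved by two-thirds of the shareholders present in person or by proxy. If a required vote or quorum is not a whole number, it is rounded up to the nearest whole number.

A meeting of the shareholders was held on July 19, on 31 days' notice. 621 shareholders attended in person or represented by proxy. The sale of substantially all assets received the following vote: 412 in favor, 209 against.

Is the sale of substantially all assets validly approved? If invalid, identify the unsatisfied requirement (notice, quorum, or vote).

Invalid — vote requirement not satisfied.

Notice: 31 days given; 30 required. Satisfied.
Quorum: 20% of 3,092 = 618.40, rounded up to 619; 621 present. Satisfied.
Vote: requires two-thirds of those present (621); 2/3 of 621 = 414, so 414 needed; 412 in favor. Not satisfied.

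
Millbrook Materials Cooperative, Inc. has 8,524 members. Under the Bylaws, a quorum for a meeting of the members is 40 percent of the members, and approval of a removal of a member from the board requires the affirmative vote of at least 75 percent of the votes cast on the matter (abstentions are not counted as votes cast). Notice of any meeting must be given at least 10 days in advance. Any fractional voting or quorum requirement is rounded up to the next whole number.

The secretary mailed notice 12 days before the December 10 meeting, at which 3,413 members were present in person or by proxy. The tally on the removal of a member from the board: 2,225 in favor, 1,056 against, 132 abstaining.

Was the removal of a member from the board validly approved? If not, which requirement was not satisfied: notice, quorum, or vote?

Invalid — vote requirement not satisfied.

Notice: 12 days given; 10 required. Satisfied.
Quorum: 40% of 8,524 = 3,409.60, rounded up to 3,410; 3,413 present. Satisfied.
Vote: requires three-fourths of the votes cast (3,413 − 132 abstaining = 3,281); 3/4 of 3281 = 2460.75, rounded up to 2461, so 2,461 needed; 2,225 in favor. Not satisfied.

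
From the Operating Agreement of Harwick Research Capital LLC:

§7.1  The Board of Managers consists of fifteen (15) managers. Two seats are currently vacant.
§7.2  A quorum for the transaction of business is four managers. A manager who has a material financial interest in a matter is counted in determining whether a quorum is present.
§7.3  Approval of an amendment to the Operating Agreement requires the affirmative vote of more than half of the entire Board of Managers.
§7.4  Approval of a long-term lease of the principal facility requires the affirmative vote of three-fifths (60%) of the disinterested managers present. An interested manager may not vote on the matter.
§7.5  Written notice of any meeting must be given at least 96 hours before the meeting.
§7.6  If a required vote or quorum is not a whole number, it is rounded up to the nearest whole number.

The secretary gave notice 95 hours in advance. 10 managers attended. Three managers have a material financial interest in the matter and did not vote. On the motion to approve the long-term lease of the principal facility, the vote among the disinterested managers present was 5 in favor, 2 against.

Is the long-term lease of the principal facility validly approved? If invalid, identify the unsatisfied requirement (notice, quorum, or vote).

Invalid — notice requirement not satisfied.

Notice: 95 hours given; 96 required (95 < 96). Not satisfied.
Quorum: 10 present (interested managers count toward quorum); quorum is 4. Satisfied.
Vote: the long-term lease of the principal facility requires three-fifths of the disinterested managers present (10 − 3 = 7). 3/5 of 7 = 4.20, rounded up to 5, so 5 affirmative votes are needed; 5 voted in favor. Satisfied.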